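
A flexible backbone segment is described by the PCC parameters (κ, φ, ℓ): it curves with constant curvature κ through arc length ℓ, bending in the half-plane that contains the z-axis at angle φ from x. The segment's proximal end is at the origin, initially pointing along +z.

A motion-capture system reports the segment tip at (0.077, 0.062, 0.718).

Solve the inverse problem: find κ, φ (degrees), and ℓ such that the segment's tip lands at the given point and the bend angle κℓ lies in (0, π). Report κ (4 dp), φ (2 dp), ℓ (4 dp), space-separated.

0.3764 38.84 0.7270

ρ = √(x²+y²) = √(0.077² + 0.062²) = 0.09886
φ = atan2(y, x) mod 360° = atan2(0.062, 0.077) = 38.8408°
|p|² = ρ² + z² = 0.09886² + 0.718² = 0.52530
κ = 2ρ / |p|² = 2×0.09886 / 0.52530 = 0.37639
θ = 2·atan2(ρ, z) = 2·atan2(0.09886, 0.718) = 0.27365 rad
ℓ = θ/κ = 0.27365/0.37639 = 0.72704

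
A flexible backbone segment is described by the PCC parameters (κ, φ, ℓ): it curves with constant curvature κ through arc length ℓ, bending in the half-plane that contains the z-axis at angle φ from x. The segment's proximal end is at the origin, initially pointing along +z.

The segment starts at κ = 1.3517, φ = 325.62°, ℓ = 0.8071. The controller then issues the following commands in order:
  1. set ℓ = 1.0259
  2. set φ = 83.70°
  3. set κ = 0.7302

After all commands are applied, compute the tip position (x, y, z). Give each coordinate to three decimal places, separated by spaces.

0.040 0.364 0.933

initial: κ=1.3517, φ=325.62°, ℓ=0.8071
cmd 1: set ℓ=1.0259 → (κ,φ,ℓ)=(1.3517,325.62°,1.0259) → tip=(0.4988,-0.3413,0.7273)
cmd 2: set φ=83.70° → (κ,φ,ℓ)=(1.3517,83.70°,1.0259) → tip=(0.0663,0.6007,0.7273)
cmd 3: set κ=0.7302 → (κ,φ,ℓ)=(0.7302,83.70°,1.0259) → tip=(0.0402,0.3644,0.9326)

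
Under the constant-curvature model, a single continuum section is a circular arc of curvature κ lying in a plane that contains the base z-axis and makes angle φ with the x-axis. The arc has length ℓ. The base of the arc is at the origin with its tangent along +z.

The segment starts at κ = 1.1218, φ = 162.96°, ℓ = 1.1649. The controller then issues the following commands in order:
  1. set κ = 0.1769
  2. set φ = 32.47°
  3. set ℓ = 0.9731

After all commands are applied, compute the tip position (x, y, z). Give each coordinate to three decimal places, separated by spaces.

0.070 0.045 0.968

initial: κ=1.1218, φ=162.96°, ℓ=1.1649
cmd 1: set κ=0.1769 → (κ,φ,ℓ)=(0.1769,162.96°,1.1649) → tip=(-0.1144,0.0350,1.1567)
cmd 2: set φ=32.47° → (κ,φ,ℓ)=(0.1769,32.47°,1.1649) → tip=(0.1009,0.0642,1.1567)
cmd 3: set ℓ=0.9731 → (κ,φ,ℓ)=(0.1769,32.47°,0.9731) → tip=(0.0705,0.0449,0.9683)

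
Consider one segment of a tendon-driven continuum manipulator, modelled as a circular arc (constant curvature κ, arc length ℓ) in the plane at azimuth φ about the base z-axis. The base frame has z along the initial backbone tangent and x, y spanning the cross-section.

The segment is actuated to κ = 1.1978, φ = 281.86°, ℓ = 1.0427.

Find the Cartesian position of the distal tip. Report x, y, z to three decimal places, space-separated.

0.117 -0.559 0.792

θ = κ·ℓ = 1.1978 × 1.0427 = 1.24895 rad
ρ = (1 − cos θ)/κ = (1 − 0.31632)/1.1978 = 0.57078
z = sin θ / κ = 0.94865/1.1978 = 0.79200
x = ρ cos φ = 0.57078 × cos(281.86°) = 0.11731
y = ρ sin φ = 0.57078 × sin(281.86°) = -0.55859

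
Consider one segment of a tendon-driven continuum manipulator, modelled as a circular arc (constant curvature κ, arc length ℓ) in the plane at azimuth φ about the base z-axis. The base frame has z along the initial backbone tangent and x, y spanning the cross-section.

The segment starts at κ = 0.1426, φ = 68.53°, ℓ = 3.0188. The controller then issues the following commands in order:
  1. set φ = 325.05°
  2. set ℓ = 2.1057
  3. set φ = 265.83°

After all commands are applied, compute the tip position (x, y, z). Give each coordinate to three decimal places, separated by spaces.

initial: κ=0.1426, φ=68.53°, ℓ=3.0188
cmd 1: set φ=325.05° → (κ,φ,ℓ)=(0.1426,325.05°,3.0188) → tip=(0.5244,-0.3665,2.9264)
cmd 2: set ℓ=2.1057 → (κ,φ,ℓ)=(0.1426,325.05°,2.1057) → tip=(0.2572,-0.1797,2.0742)
cmd 3: set φ=265.83° → (κ,φ,ℓ)=(0.1426,265.83°,2.1057) → tip=(-0.0228,-0.3129,2.0742)

-0.023 -0.313 2.074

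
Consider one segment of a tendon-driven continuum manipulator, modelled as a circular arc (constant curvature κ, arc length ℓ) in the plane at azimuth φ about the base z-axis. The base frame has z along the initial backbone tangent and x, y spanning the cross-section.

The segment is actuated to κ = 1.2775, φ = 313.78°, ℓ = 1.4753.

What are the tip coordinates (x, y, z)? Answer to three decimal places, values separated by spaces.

0.709 -0.740 0.745

θ = κ·ℓ = 1.2775 × 1.4753 = 1.88470 rad
ρ = (1 − cos θ)/κ = (1 − -0.30877)/1.2775 = 1.02448
z = sin θ / κ = 0.95114/1.2775 = 0.74453
x = ρ cos φ = 1.02448 × cos(313.78°) = 0.70883
y = ρ sin φ = 1.02448 × sin(313.78°) = -0.73967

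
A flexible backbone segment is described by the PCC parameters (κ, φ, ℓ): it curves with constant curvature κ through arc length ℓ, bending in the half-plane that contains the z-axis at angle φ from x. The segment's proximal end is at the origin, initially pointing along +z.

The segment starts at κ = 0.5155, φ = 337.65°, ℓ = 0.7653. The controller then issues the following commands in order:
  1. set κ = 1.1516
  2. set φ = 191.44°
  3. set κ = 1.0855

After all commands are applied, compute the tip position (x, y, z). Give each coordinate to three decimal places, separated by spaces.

initial: κ=0.5155, φ=337.65°, ℓ=0.7653
cmd 1: set κ=1.1516 → (κ,φ,ℓ)=(1.1516,337.65°,0.7653) → tip=(0.2922,-0.1202,0.6700)
cmd 2: set φ=191.44° → (κ,φ,ℓ)=(1.1516,191.44°,0.7653) → tip=(-0.3097,-0.0627,0.6700)
cmd 3: set κ=1.0855 → (κ,φ,ℓ)=(1.0855,191.44°,0.7653) → tip=(-0.2941,-0.0595,0.6803)

-0.294 -0.060 0.680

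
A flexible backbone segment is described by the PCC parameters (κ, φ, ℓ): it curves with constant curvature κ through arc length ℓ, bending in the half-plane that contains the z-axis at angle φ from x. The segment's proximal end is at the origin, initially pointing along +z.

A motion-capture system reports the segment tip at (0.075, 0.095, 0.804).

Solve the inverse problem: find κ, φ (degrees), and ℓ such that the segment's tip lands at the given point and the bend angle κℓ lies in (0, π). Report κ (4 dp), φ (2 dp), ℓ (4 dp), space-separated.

0.3662 51.71 0.8161

ρ = √(x²+y²) = √(0.075² + 0.095²) = 0.12104
φ = atan2(y, x) mod 360° = atan2(0.095, 0.075) = 51.7098°
|p|² = ρ² + z² = 0.12104² + 0.804² = 0.66107
κ = 2ρ / |p|² = 2×0.12104 / 0.66107 = 0.36619
θ = 2·atan2(ρ, z) = 2·atan2(0.12104, 0.804) = 0.29884 rad
ℓ = θ/κ = 0.29884/0.36619 = 0.81609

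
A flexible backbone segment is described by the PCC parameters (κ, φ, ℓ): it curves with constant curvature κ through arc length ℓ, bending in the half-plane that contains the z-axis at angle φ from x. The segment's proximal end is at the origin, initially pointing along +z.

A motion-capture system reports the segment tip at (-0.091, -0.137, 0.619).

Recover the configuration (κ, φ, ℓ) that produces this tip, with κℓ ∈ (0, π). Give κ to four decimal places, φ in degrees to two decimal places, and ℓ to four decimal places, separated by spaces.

0.8019 236.41 0.6477

ρ = √(x²+y²) = √(-0.091² + -0.137²) = 0.16447
φ = atan2(y, x) mod 360° = atan2(-0.137, -0.091) = 236.4066°
|p|² = ρ² + z² = 0.16447² + 0.619² = 0.41021
κ = 2ρ / |p|² = 2×0.16447 / 0.41021 = 0.80187
θ = 2·atan2(ρ, z) = 2·atan2(0.16447, 0.619) = 0.51940 rad
ℓ = θ/κ = 0.51940/0.80187 = 0.64773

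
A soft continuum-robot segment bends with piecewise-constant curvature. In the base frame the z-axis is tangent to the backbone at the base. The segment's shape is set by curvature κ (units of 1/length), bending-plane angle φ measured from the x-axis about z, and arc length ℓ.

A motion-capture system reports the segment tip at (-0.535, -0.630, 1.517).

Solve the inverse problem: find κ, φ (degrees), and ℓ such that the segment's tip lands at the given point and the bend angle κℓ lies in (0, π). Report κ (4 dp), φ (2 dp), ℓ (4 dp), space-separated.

ρ = √(x²+y²) = √(-0.535² + -0.630²) = 0.82651
φ = atan2(y, x) mod 360° = atan2(-0.630, -0.535) = 229.6619°
|p|² = ρ² + z² = 0.82651² + 1.517² = 2.98441
κ = 2ρ / |p|² = 2×0.82651 / 2.98441 = 0.55389
θ = 2·atan2(ρ, z) = 2·atan2(0.82651, 1.517) = 0.99774 rad
ℓ = θ/κ = 0.99774/0.55389 = 1.80134

0.5539 229.66 1.8013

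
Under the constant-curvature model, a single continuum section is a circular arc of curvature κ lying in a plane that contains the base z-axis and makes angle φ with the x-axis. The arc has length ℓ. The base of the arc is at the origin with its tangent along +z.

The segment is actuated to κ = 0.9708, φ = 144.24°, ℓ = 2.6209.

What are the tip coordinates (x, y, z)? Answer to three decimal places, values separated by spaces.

θ = κ·ℓ = 0.9708 × 2.6209 = 2.54437 rad
ρ = (1 − cos θ)/κ = (1 − -0.82690)/0.9708 = 1.88185
z = sin θ / κ = 0.56235/0.9708 = 0.57926
x = ρ cos φ = 1.88185 × cos(144.24°) = -1.52707
y = ρ sin φ = 1.88185 × sin(144.24°) = 1.09974

-1.527 1.100 0.579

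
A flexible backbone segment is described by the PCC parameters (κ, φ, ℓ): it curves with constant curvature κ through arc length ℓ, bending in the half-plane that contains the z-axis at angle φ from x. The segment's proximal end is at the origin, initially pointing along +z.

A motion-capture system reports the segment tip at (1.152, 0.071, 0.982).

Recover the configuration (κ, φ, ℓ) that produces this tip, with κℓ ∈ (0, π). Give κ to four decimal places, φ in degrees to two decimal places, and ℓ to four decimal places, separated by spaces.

ρ = √(x²+y²) = √(1.152² + 0.071²) = 1.15419
φ = atan2(y, x) mod 360° = atan2(0.071, 1.152) = 3.5268°
|p|² = ρ² + z² = 1.15419² + 0.982² = 2.29647
κ = 2ρ / |p|² = 2×1.15419 / 2.29647 = 1.00518
θ = 2·atan2(ρ, z) = 2·atan2(1.15419, 0.982) = 1.73166 rad
ℓ = θ/κ = 1.73166/1.00518 = 1.72273

1.0052 3.53 1.7227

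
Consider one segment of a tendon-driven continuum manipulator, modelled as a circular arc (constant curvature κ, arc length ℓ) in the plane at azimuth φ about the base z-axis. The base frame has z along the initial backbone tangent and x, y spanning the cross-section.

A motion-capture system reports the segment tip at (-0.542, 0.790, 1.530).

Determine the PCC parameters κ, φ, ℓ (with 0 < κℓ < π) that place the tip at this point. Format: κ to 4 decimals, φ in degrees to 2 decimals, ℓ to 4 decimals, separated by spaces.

0.5880 124.45 1.9029

ρ = √(x²+y²) = √(-0.542² + 0.790²) = 0.95805
φ = atan2(y, x) mod 360° = atan2(0.790, -0.542) = 124.4531°
|p|² = ρ² + z² = 0.95805² + 1.530² = 3.25876
κ = 2ρ / |p|² = 2×0.95805 / 3.25876 = 0.58799
θ = 2·atan2(ρ, z) = 2·atan2(0.95805, 1.530) = 1.11889 rad
ℓ = θ/κ = 1.11889/0.58799 = 1.90293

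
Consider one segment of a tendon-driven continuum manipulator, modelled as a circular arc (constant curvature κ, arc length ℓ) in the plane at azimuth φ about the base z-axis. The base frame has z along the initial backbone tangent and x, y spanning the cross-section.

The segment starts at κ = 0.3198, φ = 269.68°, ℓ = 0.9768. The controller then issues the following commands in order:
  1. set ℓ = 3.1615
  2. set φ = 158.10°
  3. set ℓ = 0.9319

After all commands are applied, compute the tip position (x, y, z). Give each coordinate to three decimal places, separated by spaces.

initial: κ=0.3198, φ=269.68°, ℓ=0.9768
cmd 1: set ℓ=3.1615 → (κ,φ,ℓ)=(0.3198,269.68°,3.1615) → tip=(-0.0082,-1.4666,2.6497)
cmd 2: set φ=158.10° → (κ,φ,ℓ)=(0.3198,158.10°,3.1615) → tip=(-1.3608,0.5470,2.6497)
cmd 3: set ℓ=0.9319 → (κ,φ,ℓ)=(0.3198,158.10°,0.9319) → tip=(-0.1279,0.0514,0.9182)

-0.128 0.051 0.918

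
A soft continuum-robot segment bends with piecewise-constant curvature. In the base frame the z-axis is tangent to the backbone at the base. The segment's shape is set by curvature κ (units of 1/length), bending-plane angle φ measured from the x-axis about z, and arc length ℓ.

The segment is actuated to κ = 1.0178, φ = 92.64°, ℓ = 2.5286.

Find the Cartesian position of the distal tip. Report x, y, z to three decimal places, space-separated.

-0.083 1.809 0.529

θ = κ·ℓ = 1.0178 × 2.5286 = 2.57361 rad
ρ = (1 − cos θ)/κ = (1 − -0.84299)/1.0178 = 1.81076
z = sin θ / κ = 0.53793/1.0178 = 0.52853
x = ρ cos φ = 1.81076 × cos(92.64°) = -0.08340
y = ρ sin φ = 1.81076 × sin(92.64°) = 1.80883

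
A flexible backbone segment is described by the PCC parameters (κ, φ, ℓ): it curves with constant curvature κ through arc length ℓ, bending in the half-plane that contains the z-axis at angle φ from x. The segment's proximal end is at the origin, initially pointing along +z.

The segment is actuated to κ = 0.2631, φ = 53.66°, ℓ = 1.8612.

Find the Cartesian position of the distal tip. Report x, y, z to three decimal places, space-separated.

0.265 0.360 1.788

θ = κ·ℓ = 0.2631 × 1.8612 = 0.48968 rad
ρ = (1 − cos θ)/κ = (1 − 0.88248)/0.2631 = 0.44666
z = sin θ / κ = 0.47035/0.2631 = 1.78770
x = ρ cos φ = 0.44666 × cos(53.66°) = 0.26468
y = ρ sin φ = 0.44666 × sin(53.66°) = 0.35979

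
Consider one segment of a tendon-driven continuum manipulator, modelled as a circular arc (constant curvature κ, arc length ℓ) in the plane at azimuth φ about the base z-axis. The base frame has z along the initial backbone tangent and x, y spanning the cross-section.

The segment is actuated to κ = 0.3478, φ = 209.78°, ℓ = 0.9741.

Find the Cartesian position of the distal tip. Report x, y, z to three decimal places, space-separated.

-0.142 -0.081 0.956

θ = κ·ℓ = 0.3478 × 0.9741 = 0.33879 rad
ρ = (1 − cos θ)/κ = (1 − 0.94316)/0.3478 = 0.16344
z = sin θ / κ = 0.33235/0.3478 = 0.95557
x = ρ cos φ = 0.16344 × cos(209.78°) = -0.14185
y = ρ sin φ = 0.16344 × sin(209.78°) = -0.08117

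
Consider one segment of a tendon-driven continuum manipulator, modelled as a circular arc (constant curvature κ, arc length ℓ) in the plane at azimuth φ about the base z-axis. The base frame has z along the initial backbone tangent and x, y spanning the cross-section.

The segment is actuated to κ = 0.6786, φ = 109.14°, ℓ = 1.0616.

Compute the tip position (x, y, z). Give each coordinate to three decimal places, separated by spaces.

θ = κ·ℓ = 0.6786 × 1.0616 = 0.72040 rad
ρ = (1 − cos θ)/κ = (1 − 0.75154)/0.6786 = 0.36614
z = sin θ / κ = 0.65969/0.6786 = 0.97213
x = ρ cos φ = 0.36614 × cos(109.14°) = -0.12005
y = ρ sin φ = 0.36614 × sin(109.14°) = 0.34590

-0.120 0.346 0.972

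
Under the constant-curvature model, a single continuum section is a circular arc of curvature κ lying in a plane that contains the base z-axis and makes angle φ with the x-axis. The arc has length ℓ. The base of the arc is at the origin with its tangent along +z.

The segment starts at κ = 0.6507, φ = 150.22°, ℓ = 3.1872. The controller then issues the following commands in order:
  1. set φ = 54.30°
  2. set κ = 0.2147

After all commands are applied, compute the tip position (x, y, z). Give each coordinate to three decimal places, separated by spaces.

0.612 0.852 2.944

initial: κ=0.6507, φ=150.22°, ℓ=3.1872
cmd 1: set φ=54.30° → (κ,φ,ℓ)=(0.6507,54.30°,3.1872) → tip=(1.3292,1.8498,1.3464)
cmd 2: set κ=0.2147 → (κ,φ,ℓ)=(0.2147,54.30°,3.1872) → tip=(0.6119,0.8515,2.9442)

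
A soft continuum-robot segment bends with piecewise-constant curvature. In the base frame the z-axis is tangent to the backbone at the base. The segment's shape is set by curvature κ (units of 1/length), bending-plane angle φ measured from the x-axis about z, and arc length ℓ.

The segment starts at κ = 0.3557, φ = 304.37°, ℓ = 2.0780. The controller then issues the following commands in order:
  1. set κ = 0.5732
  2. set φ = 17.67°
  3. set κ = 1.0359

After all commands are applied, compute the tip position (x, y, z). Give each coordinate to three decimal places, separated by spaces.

initial: κ=0.3557, φ=304.37°, ℓ=2.0780
cmd 1: set κ=0.5732 → (κ,φ,ℓ)=(0.5732,304.37°,2.0780) → tip=(0.6199,-0.9063,1.6203)
cmd 2: set φ=17.67° → (κ,φ,ℓ)=(0.5732,17.67°,2.0780) → tip=(1.0462,0.3333,1.6203)
cmd 3: set κ=1.0359 → (κ,φ,ℓ)=(1.0359,17.67°,2.0780) → tip=(1.4253,0.4540,0.8065)

1.425 0.454 0.807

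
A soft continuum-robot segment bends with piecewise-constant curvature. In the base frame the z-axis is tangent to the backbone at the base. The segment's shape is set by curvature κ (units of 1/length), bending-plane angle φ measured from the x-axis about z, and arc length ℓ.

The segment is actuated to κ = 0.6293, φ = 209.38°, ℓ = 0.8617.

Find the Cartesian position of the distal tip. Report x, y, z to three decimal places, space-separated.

θ = κ·ℓ = 0.6293 × 0.8617 = 0.54227 rad
ρ = (1 − cos θ)/κ = (1 − 0.85654)/0.6293 = 0.22797
z = sin θ / κ = 0.51608/0.6293 = 0.82009
x = ρ cos φ = 0.22797 × cos(209.38°) = -0.19865
y = ρ sin φ = 0.22797 × sin(209.38°) = -0.11184

-0.199 -0.112 0.820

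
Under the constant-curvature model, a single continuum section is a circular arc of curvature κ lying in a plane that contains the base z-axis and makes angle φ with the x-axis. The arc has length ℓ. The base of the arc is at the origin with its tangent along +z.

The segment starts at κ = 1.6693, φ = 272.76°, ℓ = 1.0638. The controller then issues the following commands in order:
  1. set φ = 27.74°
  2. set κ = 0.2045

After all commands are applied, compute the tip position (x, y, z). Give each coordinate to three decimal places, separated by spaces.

0.102 0.054 1.055

initial: κ=1.6693, φ=272.76°, ℓ=1.0638
cmd 1: set φ=27.74° → (κ,φ,ℓ)=(1.6693,27.74°,1.0638) → tip=(0.6381,0.3356,0.5865)
cmd 2: set κ=0.2045 → (κ,φ,ℓ)=(0.2045,27.74°,1.0638) → tip=(0.1020,0.0536,1.0554)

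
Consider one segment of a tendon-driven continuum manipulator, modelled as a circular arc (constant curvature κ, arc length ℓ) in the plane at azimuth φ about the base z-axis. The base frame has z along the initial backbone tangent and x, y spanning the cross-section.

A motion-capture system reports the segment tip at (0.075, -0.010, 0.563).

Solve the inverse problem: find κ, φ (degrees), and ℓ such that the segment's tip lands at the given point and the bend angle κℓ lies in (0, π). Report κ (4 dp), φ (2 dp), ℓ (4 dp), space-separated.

ρ = √(x²+y²) = √(0.075² + -0.010²) = 0.07566
φ = atan2(y, x) mod 360° = atan2(-0.010, 0.075) = 352.4054°
|p|² = ρ² + z² = 0.07566² + 0.563² = 0.32269
κ = 2ρ / |p|² = 2×0.07566 / 0.32269 = 0.46895
θ = 2·atan2(ρ, z) = 2·atan2(0.07566, 0.563) = 0.26719 rad
ℓ = θ/κ = 0.26719/0.46895 = 0.56975

0.4690 352.41 0.5698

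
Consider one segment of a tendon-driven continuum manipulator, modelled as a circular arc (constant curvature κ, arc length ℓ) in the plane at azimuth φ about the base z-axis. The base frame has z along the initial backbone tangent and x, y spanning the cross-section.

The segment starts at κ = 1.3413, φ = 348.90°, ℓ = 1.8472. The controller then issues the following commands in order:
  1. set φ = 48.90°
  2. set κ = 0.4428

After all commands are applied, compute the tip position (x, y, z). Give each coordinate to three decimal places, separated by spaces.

initial: κ=1.3413, φ=348.90°, ℓ=1.8472
cmd 1: set φ=48.90° → (κ,φ,ℓ)=(1.3413,48.90°,1.8472) → tip=(0.8761,1.0043,0.4594)
cmd 2: set κ=0.4428 → (κ,φ,ℓ)=(0.4428,48.90°,1.8472) → tip=(0.4695,0.5382,1.6480)

0.470 0.538 1.648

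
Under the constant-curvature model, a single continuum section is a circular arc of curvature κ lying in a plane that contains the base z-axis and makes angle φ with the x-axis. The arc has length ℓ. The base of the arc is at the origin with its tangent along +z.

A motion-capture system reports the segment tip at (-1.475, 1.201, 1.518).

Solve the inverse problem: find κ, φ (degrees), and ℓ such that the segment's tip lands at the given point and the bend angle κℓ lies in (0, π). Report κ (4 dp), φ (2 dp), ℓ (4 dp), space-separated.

ρ = √(x²+y²) = √(-1.475² + 1.201²) = 1.90211
φ = atan2(y, x) mod 360° = atan2(1.201, -1.475) = 140.8462°
|p|² = ρ² + z² = 1.90211² + 1.518² = 5.92235
κ = 2ρ / |p|² = 2×1.90211 / 5.92235 = 0.64235
θ = 2·atan2(ρ, z) = 2·atan2(1.90211, 1.518) = 1.79448 rad
ℓ = θ/κ = 1.79448/0.64235 = 2.79361

0.6424 140.85 2.7936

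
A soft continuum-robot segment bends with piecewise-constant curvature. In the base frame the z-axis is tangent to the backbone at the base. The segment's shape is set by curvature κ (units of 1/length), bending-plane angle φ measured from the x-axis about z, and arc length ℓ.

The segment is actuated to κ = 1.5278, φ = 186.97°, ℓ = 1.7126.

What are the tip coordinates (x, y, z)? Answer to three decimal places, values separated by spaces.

-1.212 -0.148 0.328

θ = κ·ℓ = 1.5278 × 1.7126 = 2.61651 rad
ρ = (1 − cos θ)/κ = (1 − -0.86528)/1.5278 = 1.22089
z = sin θ / κ = 0.50128/1.5278 = 0.32811
x = ρ cos φ = 1.22089 × cos(186.97°) = -1.21187
y = ρ sin φ = 1.22089 × sin(186.97°) = -0.14816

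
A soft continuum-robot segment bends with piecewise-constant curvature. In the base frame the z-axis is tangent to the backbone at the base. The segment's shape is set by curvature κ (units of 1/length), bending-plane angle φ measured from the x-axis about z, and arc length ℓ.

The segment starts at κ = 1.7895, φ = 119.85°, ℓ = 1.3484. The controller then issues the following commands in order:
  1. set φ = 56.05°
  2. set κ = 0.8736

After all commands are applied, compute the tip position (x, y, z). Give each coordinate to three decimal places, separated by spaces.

initial: κ=1.7895, φ=119.85°, ℓ=1.3484
cmd 1: set φ=56.05° → (κ,φ,ℓ)=(1.7895,56.05°,1.3484) → tip=(0.5449,0.8094,0.3721)
cmd 2: set κ=0.8736 → (κ,φ,ℓ)=(0.8736,56.05°,1.3484) → tip=(0.3946,0.5861,1.0575)

0.395 0.586 1.057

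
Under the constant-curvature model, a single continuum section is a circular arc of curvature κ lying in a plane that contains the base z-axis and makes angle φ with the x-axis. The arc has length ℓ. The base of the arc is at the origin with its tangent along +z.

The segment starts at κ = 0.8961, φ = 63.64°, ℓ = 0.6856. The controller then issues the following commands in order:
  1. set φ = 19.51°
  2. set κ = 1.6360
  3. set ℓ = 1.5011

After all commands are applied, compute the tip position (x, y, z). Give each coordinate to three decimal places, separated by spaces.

1.022 0.362 0.387

initial: κ=0.8961, φ=63.64°, ℓ=0.6856
cmd 1: set φ=19.51° → (κ,φ,ℓ)=(0.8961,19.51°,0.6856) → tip=(0.1923,0.0682,0.6433)
cmd 2: set κ=1.6360 → (κ,φ,ℓ)=(1.6360,19.51°,0.6856) → tip=(0.3260,0.1155,0.5506)
cmd 3: set ℓ=1.5011 → (κ,φ,ℓ)=(1.6360,19.51°,1.5011) → tip=(1.0220,0.3621,0.3871)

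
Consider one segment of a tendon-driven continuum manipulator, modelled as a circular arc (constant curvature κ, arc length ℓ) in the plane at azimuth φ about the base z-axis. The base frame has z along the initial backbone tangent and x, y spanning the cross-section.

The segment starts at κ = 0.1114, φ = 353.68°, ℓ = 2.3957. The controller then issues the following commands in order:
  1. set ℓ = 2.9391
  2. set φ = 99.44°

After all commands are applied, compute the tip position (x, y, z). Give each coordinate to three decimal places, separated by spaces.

-0.078 0.470 2.887

initial: κ=0.1114, φ=353.68°, ℓ=2.3957
cmd 1: set ℓ=2.9391 → (κ,φ,ℓ)=(0.1114,353.68°,2.9391) → tip=(0.4740,-0.0525,2.8869)
cmd 2: set φ=99.44° → (κ,φ,ℓ)=(0.1114,99.44°,2.9391) → tip=(-0.0782,0.4704,2.8869)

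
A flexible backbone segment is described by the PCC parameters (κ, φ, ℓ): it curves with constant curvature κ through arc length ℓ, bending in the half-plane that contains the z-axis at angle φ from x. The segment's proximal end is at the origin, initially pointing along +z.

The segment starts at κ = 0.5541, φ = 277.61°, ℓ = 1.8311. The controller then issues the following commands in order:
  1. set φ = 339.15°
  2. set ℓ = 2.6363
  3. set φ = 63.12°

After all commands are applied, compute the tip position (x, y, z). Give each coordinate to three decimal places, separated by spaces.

0.726 1.433 1.794

initial: κ=0.5541, φ=277.61°, ℓ=1.8311
cmd 1: set φ=339.15° → (κ,φ,ℓ)=(0.5541,339.15°,1.8311) → tip=(0.7961,-0.3032,1.5327)
cmd 2: set ℓ=2.6363 → (κ,φ,ℓ)=(0.5541,339.15°,2.6363) → tip=(1.5014,-0.5718,1.7938)
cmd 3: set φ=63.12° → (κ,φ,ℓ)=(0.5541,63.12°,2.6363) → tip=(0.7264,1.4330,1.7938)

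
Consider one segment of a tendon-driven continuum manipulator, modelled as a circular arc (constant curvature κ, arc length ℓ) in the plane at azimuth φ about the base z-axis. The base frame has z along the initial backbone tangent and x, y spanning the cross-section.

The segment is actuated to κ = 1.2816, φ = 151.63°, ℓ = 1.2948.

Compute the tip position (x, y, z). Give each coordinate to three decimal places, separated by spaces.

θ = κ·ℓ = 1.2816 × 1.2948 = 1.65942 rad
ρ = (1 − cos θ)/κ = (1 − -0.08850)/1.2816 = 0.84933
z = sin θ / κ = 0.99608/1.2816 = 0.77721
x = ρ cos φ = 0.84933 × cos(151.63°) = -0.74732
y = ρ sin φ = 0.84933 × sin(151.63°) = 0.40357

-0.747 0.404 0.777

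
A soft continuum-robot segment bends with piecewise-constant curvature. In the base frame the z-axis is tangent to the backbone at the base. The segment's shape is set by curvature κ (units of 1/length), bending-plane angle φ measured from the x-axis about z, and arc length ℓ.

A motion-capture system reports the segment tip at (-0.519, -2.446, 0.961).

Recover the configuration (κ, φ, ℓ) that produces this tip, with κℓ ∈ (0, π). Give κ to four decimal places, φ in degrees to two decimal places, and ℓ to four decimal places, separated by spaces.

ρ = √(x²+y²) = √(-0.519² + -2.446²) = 2.50046
φ = atan2(y, x) mod 360° = atan2(-2.446, -0.519) = 258.0205°
|p|² = ρ² + z² = 2.50046² + 0.961² = 7.17580
κ = 2ρ / |p|² = 2×2.50046 / 7.17580 = 0.69691
θ = 2·atan2(ρ, z) = 2·atan2(2.50046, 0.961) = 2.40774 rad
ℓ = θ/κ = 2.40774/0.69691 = 3.45487

0.6969 258.02 3.4549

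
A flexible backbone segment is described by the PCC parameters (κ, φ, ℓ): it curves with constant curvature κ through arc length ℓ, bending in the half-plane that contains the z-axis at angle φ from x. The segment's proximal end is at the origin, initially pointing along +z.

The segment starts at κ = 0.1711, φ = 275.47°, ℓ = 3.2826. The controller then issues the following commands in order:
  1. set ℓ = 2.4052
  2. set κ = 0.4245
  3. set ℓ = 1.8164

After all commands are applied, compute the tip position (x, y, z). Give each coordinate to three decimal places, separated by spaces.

initial: κ=0.1711, φ=275.47°, ℓ=3.2826
cmd 1: set ℓ=2.4052 → (κ,φ,ℓ)=(0.1711,275.47°,2.4052) → tip=(0.0465,-0.4857,2.3379)
cmd 2: set κ=0.4245 → (κ,φ,ℓ)=(0.4245,275.47°,2.4052) → tip=(0.1072,-1.1197,2.0086)
cmd 3: set ℓ=1.8164 → (κ,φ,ℓ)=(0.4245,275.47°,1.8164) → tip=(0.0635,-0.6632,1.6417)

0.064 -0.663 1.642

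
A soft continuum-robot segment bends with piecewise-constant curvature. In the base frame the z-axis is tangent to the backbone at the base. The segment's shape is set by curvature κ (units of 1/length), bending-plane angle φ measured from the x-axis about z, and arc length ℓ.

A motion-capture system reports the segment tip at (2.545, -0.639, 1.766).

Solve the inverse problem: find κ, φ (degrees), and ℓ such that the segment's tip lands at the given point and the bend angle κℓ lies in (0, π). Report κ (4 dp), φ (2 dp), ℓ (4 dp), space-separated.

ρ = √(x²+y²) = √(2.545² + -0.639²) = 2.62399
φ = atan2(y, x) mod 360° = atan2(-0.639, 2.545) = 345.9055°
|p|² = ρ² + z² = 2.62399² + 1.766² = 10.00410
κ = 2ρ / |p|² = 2×2.62399 / 10.00410 = 0.52458
θ = 2·atan2(ρ, z) = 2·atan2(2.62399, 1.766) = 1.95682 rad
ℓ = θ/κ = 1.95682/0.52458 = 3.73023

0.5246 345.91 3.7302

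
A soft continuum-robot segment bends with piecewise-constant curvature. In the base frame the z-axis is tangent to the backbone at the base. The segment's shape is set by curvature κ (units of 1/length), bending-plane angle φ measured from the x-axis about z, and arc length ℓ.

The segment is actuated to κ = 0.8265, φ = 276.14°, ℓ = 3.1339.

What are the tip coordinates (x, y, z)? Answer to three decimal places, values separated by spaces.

0.240 -2.228 0.634

θ = κ·ℓ = 0.8265 × 3.1339 = 2.59017 rad
ρ = (1 − cos θ)/κ = (1 − -0.85178)/0.8265 = 2.24051
z = sin θ / κ = 0.52390/0.8265 = 0.63388
x = ρ cos φ = 2.24051 × cos(276.14°) = 0.23964
y = ρ sin φ = 2.24051 × sin(276.14°) = -2.22765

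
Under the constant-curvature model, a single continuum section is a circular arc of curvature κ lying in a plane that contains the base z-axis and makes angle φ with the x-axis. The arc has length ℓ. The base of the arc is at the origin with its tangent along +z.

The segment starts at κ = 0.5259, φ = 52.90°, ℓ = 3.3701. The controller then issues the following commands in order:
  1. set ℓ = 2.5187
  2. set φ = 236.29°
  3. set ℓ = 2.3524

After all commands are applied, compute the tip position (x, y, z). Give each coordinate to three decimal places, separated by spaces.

initial: κ=0.5259, φ=52.90°, ℓ=3.3701
cmd 1: set ℓ=2.5187 → (κ,φ,ℓ)=(0.5259,52.90°,2.5187) → tip=(0.8674,1.1470,1.8442)
cmd 2: set φ=236.29° → (κ,φ,ℓ)=(0.5259,236.29°,2.5187) → tip=(-0.7981,-1.1962,1.8442)
cmd 3: set ℓ=2.3524 → (κ,φ,ℓ)=(0.5259,236.29°,2.3524) → tip=(-0.7097,-1.0637,1.7966)

-0.710 -1.064 1.797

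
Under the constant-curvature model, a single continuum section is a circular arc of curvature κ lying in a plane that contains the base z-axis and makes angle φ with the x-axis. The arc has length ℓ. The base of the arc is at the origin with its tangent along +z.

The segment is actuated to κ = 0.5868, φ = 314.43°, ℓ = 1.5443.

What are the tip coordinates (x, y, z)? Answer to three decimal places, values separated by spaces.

θ = κ·ℓ = 0.5868 × 1.5443 = 0.90620 rad
ρ = (1 − cos θ)/κ = (1 − 0.61675)/0.5868 = 0.65313
z = sin θ / κ = 0.78716/0.5868 = 1.34145
x = ρ cos φ = 0.65313 × cos(314.43°) = 0.45721
y = ρ sin φ = 0.65313 × sin(314.43°) = -0.46640

0.457 -0.466 1.341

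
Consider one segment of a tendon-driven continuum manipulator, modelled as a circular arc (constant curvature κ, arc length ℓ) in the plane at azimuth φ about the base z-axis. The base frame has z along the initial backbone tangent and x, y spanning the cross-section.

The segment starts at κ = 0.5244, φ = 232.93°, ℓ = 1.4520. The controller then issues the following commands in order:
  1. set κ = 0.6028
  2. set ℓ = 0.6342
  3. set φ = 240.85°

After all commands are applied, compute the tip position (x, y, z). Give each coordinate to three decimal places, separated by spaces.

-0.058 -0.105 0.619

initial: κ=0.5244, φ=232.93°, ℓ=1.4520
cmd 1: set κ=0.6028 → (κ,φ,ℓ)=(0.6028,232.93°,1.4520) → tip=(-0.3592,-0.4755,1.2736)
cmd 2: set ℓ=0.6342 → (κ,φ,ℓ)=(0.6028,232.93°,0.6342) → tip=(-0.0722,-0.0956,0.6189)
cmd 3: set φ=240.85° → (κ,φ,ℓ)=(0.6028,240.85°,0.6342) → tip=(-0.0583,-0.1046,0.6189)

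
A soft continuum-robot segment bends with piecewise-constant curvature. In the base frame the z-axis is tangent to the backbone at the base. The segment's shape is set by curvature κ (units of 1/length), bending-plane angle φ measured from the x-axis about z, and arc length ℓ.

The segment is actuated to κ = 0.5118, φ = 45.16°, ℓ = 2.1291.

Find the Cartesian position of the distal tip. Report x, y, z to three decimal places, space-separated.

0.740 0.744 1.732

θ = κ·ℓ = 0.5118 × 2.1291 = 1.08967 rad
ρ = (1 − cos θ)/κ = (1 − 0.46277)/0.5118 = 1.04968
z = sin θ / κ = 0.88648/0.5118 = 1.73207
x = ρ cos φ = 1.04968 × cos(45.16°) = 0.74016
y = ρ sin φ = 1.04968 × sin(45.16°) = 0.74430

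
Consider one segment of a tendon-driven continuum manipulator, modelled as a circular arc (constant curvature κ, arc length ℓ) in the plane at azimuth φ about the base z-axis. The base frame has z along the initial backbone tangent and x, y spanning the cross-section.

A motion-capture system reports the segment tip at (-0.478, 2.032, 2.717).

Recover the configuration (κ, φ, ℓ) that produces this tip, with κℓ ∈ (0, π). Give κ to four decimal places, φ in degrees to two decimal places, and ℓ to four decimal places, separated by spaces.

ρ = √(x²+y²) = √(-0.478² + 2.032²) = 2.08746
φ = atan2(y, x) mod 360° = atan2(2.032, -0.478) = 103.2374°
|p|² = ρ² + z² = 2.08746² + 2.717² = 11.73960
κ = 2ρ / |p|² = 2×2.08746 / 11.73960 = 0.35563
θ = 2·atan2(ρ, z) = 2·atan2(2.08746, 2.717) = 1.31022 rad
ℓ = θ/κ = 1.31022/0.35563 = 3.68424

0.3556 103.24 3.6842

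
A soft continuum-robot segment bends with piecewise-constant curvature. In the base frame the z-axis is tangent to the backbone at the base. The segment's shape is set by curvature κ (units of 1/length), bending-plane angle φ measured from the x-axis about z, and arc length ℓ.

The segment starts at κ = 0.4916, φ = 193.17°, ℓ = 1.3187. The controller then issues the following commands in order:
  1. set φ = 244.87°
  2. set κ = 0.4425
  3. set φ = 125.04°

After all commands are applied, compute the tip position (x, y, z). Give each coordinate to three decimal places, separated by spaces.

-0.215 0.306 1.245

initial: κ=0.4916, φ=193.17°, ℓ=1.3187
cmd 1: set φ=244.87° → (κ,φ,ℓ)=(0.4916,244.87°,1.3187) → tip=(-0.1753,-0.3736,1.2283)
cmd 2: set κ=0.4425 → (κ,φ,ℓ)=(0.4425,244.87°,1.3187) → tip=(-0.1588,-0.3386,1.2451)
cmd 3: set φ=125.04° → (κ,φ,ℓ)=(0.4425,125.04°,1.3187) → tip=(-0.2147,0.3062,1.2451)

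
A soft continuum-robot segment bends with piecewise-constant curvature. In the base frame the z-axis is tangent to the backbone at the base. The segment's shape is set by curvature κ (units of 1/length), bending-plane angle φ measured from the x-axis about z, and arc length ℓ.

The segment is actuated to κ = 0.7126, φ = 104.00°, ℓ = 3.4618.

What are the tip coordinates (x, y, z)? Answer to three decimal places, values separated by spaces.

-0.605 2.425 0.877

θ = κ·ℓ = 0.7126 × 3.4618 = 2.46688 rad
ρ = (1 − cos θ)/κ = (1 − -0.78089)/0.7126 = 2.49914
z = sin θ / κ = 0.62467/0.7126 = 0.87661
x = ρ cos φ = 2.49914 × cos(104.00°) = -0.60460
y = ρ sin φ = 2.49914 × sin(104.00°) = 2.42490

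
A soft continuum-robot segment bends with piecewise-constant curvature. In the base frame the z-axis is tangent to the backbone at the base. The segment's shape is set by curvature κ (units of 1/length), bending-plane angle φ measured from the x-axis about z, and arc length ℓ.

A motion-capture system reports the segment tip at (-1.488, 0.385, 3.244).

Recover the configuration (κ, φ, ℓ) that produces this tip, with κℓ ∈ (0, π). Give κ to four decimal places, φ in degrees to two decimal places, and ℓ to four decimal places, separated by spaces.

ρ = √(x²+y²) = √(-1.488² + 0.385²) = 1.53700
φ = atan2(y, x) mod 360° = atan2(0.385, -1.488) = 165.4936°
|p|² = ρ² + z² = 1.53700² + 3.244² = 12.88591
κ = 2ρ / |p|² = 2×1.53700 / 12.88591 = 0.23856
θ = 2·atan2(ρ, z) = 2·atan2(1.53700, 3.244) = 0.88493 rad
ℓ = θ/κ = 0.88493/0.23856 = 3.70956

0.2386 165.49 3.7096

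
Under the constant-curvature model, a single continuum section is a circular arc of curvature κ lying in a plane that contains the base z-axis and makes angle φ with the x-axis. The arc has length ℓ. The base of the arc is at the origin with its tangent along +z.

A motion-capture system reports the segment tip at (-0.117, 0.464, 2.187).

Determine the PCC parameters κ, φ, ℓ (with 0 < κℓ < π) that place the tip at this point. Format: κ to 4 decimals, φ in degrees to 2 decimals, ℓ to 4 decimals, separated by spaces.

0.1910 104.15 2.2561

ρ = √(x²+y²) = √(-0.117² + 0.464²) = 0.47852
φ = atan2(y, x) mod 360° = atan2(0.464, -0.117) = 104.1524°
|p|² = ρ² + z² = 0.47852² + 2.187² = 5.01195
κ = 2ρ / |p|² = 2×0.47852 / 5.01195 = 0.19095
θ = 2·atan2(ρ, z) = 2·atan2(0.47852, 2.187) = 0.43082 rad
ℓ = θ/κ = 0.43082/0.19095 = 2.25615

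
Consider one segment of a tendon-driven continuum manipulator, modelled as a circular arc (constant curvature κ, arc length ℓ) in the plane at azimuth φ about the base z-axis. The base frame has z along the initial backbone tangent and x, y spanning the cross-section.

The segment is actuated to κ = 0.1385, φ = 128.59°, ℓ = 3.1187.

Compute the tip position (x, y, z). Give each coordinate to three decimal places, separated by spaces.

θ = κ·ℓ = 0.1385 × 3.1187 = 0.43194 rad
ρ = (1 − cos θ)/κ = (1 − 0.90816)/0.1385 = 0.66314
z = sin θ / κ = 0.41863/0.1385 = 3.02262
x = ρ cos φ = 0.66314 × cos(128.59°) = -0.41363
y = ρ sin φ = 0.66314 × sin(128.59°) = 0.51833

-0.414 0.518 3.023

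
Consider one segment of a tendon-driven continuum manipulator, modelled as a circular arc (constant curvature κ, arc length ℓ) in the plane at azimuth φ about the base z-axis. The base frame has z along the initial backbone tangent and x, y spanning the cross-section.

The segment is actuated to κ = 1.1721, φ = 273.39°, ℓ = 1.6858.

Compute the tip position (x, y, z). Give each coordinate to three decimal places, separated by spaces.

θ = κ·ℓ = 1.1721 × 1.6858 = 1.97593 rad
ρ = (1 − cos θ)/κ = (1 − -0.39414)/1.1721 = 1.18944
z = sin θ / κ = 0.91905/1.1721 = 0.78411
x = ρ cos φ = 1.18944 × cos(273.39°) = 0.07033
y = ρ sin φ = 1.18944 × sin(273.39°) = -1.18735

0.070 -1.187 0.784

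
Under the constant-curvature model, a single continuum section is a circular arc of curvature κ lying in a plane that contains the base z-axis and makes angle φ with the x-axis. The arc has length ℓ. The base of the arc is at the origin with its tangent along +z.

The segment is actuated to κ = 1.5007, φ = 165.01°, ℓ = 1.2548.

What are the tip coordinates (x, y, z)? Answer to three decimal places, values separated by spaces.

-0.841 0.225 0.634

θ = κ·ℓ = 1.5007 × 1.2548 = 1.88308 rad
ρ = (1 − cos θ)/κ = (1 − -0.30723)/1.5007 = 0.87108
z = sin θ / κ = 0.95163/1.5007 = 0.63413
x = ρ cos φ = 0.87108 × cos(165.01°) = -0.84144
y = ρ sin φ = 0.87108 × sin(165.01°) = 0.22531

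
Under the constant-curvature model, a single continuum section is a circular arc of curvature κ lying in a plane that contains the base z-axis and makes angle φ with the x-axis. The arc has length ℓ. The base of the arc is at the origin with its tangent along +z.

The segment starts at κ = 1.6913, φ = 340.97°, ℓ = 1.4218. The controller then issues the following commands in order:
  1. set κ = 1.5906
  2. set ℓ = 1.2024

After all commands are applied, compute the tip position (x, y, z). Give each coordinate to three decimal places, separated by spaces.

0.794 -0.274 0.592

initial: κ=1.6913, φ=340.97°, ℓ=1.4218
cmd 1: set κ=1.5906 → (κ,φ,ℓ)=(1.5906,340.97°,1.4218) → tip=(0.9730,-0.3356,0.4846)
cmd 2: set ℓ=1.2024 → (κ,φ,ℓ)=(1.5906,340.97°,1.2024) → tip=(0.7935,-0.2737,0.5923)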